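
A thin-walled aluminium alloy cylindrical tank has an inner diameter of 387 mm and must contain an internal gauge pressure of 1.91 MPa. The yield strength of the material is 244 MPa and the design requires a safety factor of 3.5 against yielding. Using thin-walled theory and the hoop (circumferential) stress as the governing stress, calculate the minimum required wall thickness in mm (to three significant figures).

t = 5.30 mm

σ_allow = 244/3.5 = 69.71 MPa.
Hoop stress σ_h = pD/(2t), so t = pD/(2σ_allow) = 1.91×387/(2×69.71) = 5.301 mm.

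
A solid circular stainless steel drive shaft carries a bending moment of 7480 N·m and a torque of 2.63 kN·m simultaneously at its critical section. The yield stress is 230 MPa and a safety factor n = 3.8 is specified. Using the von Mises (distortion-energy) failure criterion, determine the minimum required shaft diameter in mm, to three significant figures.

σ_allow = σ_y/n = 230/3.8 = 60.53 MPa.
For a solid shaft σ_b = 32M/(πd³) and τ = 16T/(πd³), so the von Mises stress is σ' = (16/πd³)·√(4M²+3T²).
√(4M²+3T²) = √(4×(7.480×10^6)² + 3×(2.630×10^6)²) = 1.564×10^7 N·mm.
d³ = 16×1.564×10^7/(π×60.53) = 1.316×10^6 mm³.
d = 109.6 mm.

d = 110 mm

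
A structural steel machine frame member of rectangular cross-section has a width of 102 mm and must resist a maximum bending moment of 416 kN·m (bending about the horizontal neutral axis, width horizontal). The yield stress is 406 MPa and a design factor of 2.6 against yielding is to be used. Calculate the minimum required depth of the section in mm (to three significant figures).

h = 396 mm

σ_allow = 406/2.6 = 156.2 MPa.
For a rectangular section σ = 6M/(bh²), so h² = 6M/(b σ_allow) = 6×4.1600×10^8/(102×156.2) = 156700 mm².
h = 395.9 mm.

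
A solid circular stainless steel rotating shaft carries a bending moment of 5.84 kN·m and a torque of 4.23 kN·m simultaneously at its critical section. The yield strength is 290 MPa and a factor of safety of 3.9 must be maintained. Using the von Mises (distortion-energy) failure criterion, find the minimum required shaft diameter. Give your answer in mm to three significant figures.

σ_allow = σ_y/n = 290/3.9 = 74.36 MPa.
For a solid shaft σ_b = 32M/(πd³) and τ = 16T/(πd³), so the von Mises stress is σ' = (16/πd³)·√(4M²+3T²).
√(4M²+3T²) = √(4×(5.840×10^6)² + 3×(4.230×10^6)²) = 1.379×10^7 N·mm.
d³ = 16×1.379×10^7/(π×74.36) = 944300 mm³.
d = 98.11 mm.

d = 98.1 mm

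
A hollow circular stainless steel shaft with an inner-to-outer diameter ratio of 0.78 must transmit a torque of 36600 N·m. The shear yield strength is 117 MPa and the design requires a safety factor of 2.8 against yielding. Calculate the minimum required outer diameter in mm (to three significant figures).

d_o = 192 mm

τ_allow = 117/2.8 = 41.79 MPa.
For a hollow shaft τ = 16T/[πd_o³(1−k⁴)] with k = 0.78, so 1−k⁴ = 0.6298.
d_o³ = 16T/[π τ_allow (1−k⁴)] = 16×3.6600×10^7/(π×41.79×0.6298) = 7.083×10^6 mm³.
d_o = 192.0 mm.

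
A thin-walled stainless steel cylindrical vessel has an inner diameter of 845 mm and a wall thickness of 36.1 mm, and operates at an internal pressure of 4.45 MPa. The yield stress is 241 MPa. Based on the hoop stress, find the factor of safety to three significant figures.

n = 4.63

σ_h = pD/(2t) = 4.45×845/(2×36.1) = 52.08 MPa.
n = 241/52.08 = 4.627.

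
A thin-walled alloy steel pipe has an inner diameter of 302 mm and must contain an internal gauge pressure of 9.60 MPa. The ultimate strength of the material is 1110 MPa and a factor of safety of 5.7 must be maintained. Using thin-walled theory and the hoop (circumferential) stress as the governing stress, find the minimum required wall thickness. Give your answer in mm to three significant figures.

t = 7.44 mm

σ_allow = 1110/5.7 = 194.7 MPa.
Hoop stress σ_h = pD/(2t), so t = pD/(2σ_allow) = 9.60×302/(2×194.7) = 7.444 mm.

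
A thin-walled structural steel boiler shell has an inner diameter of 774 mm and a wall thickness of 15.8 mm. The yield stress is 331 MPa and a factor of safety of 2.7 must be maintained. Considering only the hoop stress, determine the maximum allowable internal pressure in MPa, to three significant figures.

p_allow = 5.01 MPa

σ_allow = 331/2.7 = 122.6 MPa.
σ_h = pD/(2t) → p_allow = 2σ_allow t/D = 2×122.6×15.8/774 = 5.005 MPa.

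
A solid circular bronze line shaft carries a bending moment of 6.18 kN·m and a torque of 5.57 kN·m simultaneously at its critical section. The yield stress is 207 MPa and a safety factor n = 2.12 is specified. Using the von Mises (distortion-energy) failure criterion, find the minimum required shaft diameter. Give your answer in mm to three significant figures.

d = 93.5 mm

σ_allow = σ_y/n = 207/2.12 = 97.64 MPa.
For a solid shaft σ_b = 32M/(πd³) and τ = 16T/(πd³), so the von Mises stress is σ' = (16/πd³)·√(4M²+3T²).
√(4M²+3T²) = √(4×(6.180×10^6)² + 3×(5.570×10^6)²) = 1.568×10^7 N·mm.
d³ = 16×1.568×10^7/(π×97.64) = 817800 mm³.
d = 93.52 mm.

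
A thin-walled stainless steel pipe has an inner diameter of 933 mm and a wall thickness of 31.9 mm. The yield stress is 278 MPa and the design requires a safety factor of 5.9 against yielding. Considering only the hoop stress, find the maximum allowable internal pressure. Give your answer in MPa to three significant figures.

p_allow = 3.22 MPa

σ_allow = 278/5.9 = 47.12 MPa.
σ_h = pD/(2t) → p_allow = 2σ_allow t/D = 2×47.12×31.9/933 = 3.222 MPa.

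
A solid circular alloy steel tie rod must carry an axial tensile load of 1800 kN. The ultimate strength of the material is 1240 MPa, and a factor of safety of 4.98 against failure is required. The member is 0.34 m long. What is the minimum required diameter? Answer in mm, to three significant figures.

Allowable stress σ_allow = 1240/4.98 = 249.0 MPa.
Required area A = F/σ_allow = 1800000/249.0 = 7229 mm².
A = πd²/4 → d = √(4A/π) = 95.94 mm.

d = 95.9 mm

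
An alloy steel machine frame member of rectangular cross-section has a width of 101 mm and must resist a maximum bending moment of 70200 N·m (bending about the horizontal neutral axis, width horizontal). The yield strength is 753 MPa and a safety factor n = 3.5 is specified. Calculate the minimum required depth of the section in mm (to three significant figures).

σ_allow = 753/3.5 = 215.1 MPa.
For a rectangular section σ = 6M/(bh²), so h² = 6M/(b σ_allow) = 6×7.0200×10^7/(101×215.1) = 19380 mm².
h = 139.2 mm.

h = 139 mm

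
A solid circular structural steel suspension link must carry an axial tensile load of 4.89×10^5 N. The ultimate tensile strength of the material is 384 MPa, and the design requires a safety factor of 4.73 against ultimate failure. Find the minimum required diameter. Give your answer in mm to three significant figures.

Allowable stress σ_allow = 384/4.73 = 81.18 MPa.
Required area A = F/σ_allow = 489000/81.18 = 6023 mm².
A = πd²/4 → d = √(4A/π) = 87.57 mm.

d = 87.6 mm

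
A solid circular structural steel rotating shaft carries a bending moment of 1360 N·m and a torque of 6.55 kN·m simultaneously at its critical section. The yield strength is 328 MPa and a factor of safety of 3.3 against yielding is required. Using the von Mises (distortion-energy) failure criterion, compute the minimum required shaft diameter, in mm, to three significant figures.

σ_allow = σ_y/n = 328/3.3 = 99.39 MPa.
For a solid shaft σ_b = 32M/(πd³) and τ = 16T/(πd³), so the von Mises stress is σ' = (16/πd³)·√(4M²+3T²).
√(4M²+3T²) = √(4×(1.360×10^6)² + 3×(6.550×10^6)²) = 1.167×10^7 N·mm.
d³ = 16×1.167×10^7/(π×99.39) = 597800 mm³.
d = 84.24 mm.

d = 84.2 mm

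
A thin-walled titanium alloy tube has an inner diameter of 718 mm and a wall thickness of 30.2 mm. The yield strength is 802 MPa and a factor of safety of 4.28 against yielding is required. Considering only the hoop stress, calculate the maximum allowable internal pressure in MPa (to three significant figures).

σ_allow = 802/4.28 = 187.4 MPa.
σ_h = pD/(2t) → p_allow = 2σ_allow t/D = 2×187.4×30.2/718 = 15.76 MPa.

p_allow = 15.8 MPa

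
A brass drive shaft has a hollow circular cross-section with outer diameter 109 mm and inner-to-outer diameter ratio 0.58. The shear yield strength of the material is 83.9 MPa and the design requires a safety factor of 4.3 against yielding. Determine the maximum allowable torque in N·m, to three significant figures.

τ_allow = 83.9/4.3 = 19.51 MPa.
For a hollow shaft T_allow = τ_allow·πd_o³(1−k⁴)/16 with 1−k⁴ = 0.8868, so πd_o³(1−k⁴)/16 = 225500 mm³.
T_allow = 19.51×225500 = 4.400×10^6 N·mm = 4400 N·m.

T_allow = 4400 N·m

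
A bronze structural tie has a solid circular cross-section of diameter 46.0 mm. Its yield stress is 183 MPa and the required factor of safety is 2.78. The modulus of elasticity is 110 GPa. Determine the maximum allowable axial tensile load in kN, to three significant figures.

F_allow = 109 kN

σ_allow = 183/2.78 = 65.83 MPa.
A = πd²/4 = π×46.0²/4 = 1662 mm².
F_allow = σ_allow × A = 65.83×1662 = 109400 N.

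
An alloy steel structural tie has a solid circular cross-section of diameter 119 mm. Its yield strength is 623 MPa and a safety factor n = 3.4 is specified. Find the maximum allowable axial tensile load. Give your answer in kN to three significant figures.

F_allow = 2040 kN

σ_allow = 623/3.4 = 183.2 MPa.
A = πd²/4 = π×119²/4 = 11120 mm².
F_allow = σ_allow × A = 183.2×11120 = 2.038×10^6 N.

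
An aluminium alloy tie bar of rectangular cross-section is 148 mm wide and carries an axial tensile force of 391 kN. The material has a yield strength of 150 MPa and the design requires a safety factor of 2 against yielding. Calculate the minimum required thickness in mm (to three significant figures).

σ_allow = 150/2 = 75.00 MPa.
Required area A = F/σ_allow = 391000/75.00 = 5213 mm².
t = A/w = 5213/148 = 35.23 mm.

t = 35.2 mm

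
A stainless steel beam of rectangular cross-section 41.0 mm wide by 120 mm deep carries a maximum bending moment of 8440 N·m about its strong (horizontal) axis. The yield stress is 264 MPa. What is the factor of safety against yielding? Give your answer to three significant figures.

Section modulus S = bh²/6 = 41.0×120²/6 = 98400 mm³.
σ = M/S = 8440000/98400 = 85.77 MPa.
n = 264/85.77 = 3.078.

n = 3.08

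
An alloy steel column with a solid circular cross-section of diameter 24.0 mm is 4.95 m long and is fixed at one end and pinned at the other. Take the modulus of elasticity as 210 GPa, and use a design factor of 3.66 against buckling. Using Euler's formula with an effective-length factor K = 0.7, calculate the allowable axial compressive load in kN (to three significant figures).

I = πd⁴/64 = π×24.0⁴/64 = 16290 mm⁴.
Effective length L_e = KL = 0.7×4.95 m = 3465 mm.
Euler critical load P_cr = π²EI/L_e² = π²×210000×16290/3465² = 2811 N.
P_allow = P_cr/n = 2811/3.66 = 768.2 N.

P_allow = 0.768 kN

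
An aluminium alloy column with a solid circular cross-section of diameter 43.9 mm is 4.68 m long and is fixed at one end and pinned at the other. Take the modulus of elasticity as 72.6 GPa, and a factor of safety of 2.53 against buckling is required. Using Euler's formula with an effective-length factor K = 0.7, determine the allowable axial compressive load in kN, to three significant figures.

I = πd⁴/64 = π×43.9⁴/64 = 182300 mm⁴.
Effective length L_e = KL = 0.7×4.68 m = 3276 mm.
Euler critical load P_cr = π²EI/L_e² = π²×72600×182300/3276² = 12170 N.
P_allow = P_cr/n = 12170/2.53 = 4811 N.

P_allow = 4.81 kN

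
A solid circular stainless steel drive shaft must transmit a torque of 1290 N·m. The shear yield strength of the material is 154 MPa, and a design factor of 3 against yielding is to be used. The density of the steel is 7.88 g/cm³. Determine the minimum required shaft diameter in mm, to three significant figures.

d = 50.4 mm

Allowable shear stress τ_allow = 154/3 = 51.33 MPa.
For a solid shaft τ = 16T/(πd³), so d³ = 16T/(π τ_allow) = 16×1290000/(π×51.33) = 128000 mm³.
d = (128000)^(1/3) = 50.39 mm.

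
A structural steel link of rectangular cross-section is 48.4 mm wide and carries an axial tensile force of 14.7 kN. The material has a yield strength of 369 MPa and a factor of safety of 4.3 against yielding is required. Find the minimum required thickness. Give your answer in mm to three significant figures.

t = 3.54 mm

σ_allow = 369/4.3 = 85.81 MPa.
Required area A = F/σ_allow = 14700/85.81 = 171.3 mm².
t = A/w = 171.3/48.4 = 3.539 mm.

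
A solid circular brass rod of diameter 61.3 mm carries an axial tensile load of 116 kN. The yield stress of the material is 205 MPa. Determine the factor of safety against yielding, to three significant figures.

n = 5.22

A = πd²/4 = 2951 mm².
σ = F/A = 116000/2951 = 39.30 MPa.
n = 205/39.30 = 5.216.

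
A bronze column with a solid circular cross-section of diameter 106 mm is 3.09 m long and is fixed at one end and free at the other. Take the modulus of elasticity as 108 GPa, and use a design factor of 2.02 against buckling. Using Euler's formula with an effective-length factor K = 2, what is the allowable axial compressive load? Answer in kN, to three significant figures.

P_allow = 85.6 kN

I = πd⁴/64 = π×106⁴/64 = 6.197×10^6 mm⁴.
Effective length L_e = KL = 2×3.09 m = 6180 mm.
Euler critical load P_cr = π²EI/L_e² = π²×108000×6.197×10^6/6180² = 173000 N.
P_allow = P_cr/n = 173000/2.02 = 85620 N.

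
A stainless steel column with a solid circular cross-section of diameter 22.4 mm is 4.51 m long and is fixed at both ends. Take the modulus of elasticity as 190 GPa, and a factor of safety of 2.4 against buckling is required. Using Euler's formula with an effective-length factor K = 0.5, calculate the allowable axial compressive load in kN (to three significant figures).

I = πd⁴/64 = π×22.4⁴/64 = 12360 mm⁴.
Effective length L_e = KL = 0.5×4.51 m = 2255 mm.
Euler critical load P_cr = π²EI/L_e² = π²×190000×12360/2255² = 4557 N.
P_allow = P_cr/n = 4557/2.4 = 1899 N.

P_allow = 1.90 kN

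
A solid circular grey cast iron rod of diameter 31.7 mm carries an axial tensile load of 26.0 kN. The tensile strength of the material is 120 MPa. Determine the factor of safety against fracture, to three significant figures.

A = πd²/4 = 789.2 mm².
σ = F/A = 26000/789.2 = 32.94 MPa.
n = 120/32.94 = 3.643.

n = 3.64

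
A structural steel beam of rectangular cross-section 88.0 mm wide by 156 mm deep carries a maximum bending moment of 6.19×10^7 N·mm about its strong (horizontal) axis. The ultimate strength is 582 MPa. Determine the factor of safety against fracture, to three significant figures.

Section modulus S = bh²/6 = 88.0×156²/6 = 356900 mm³.
σ = M/S = 6.1900×10^7/356900 = 173.4 MPa.
n = 582/173.4 = 3.356.

n = 3.36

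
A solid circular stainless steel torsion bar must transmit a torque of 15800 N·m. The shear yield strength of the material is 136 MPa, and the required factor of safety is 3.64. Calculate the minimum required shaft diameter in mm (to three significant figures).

d = 129 mm

Allowable shear stress τ_allow = 136/3.64 = 37.36 MPa.
For a solid shaft τ = 16T/(πd³), so d³ = 16T/(π τ_allow) = 16×1.5800×10^7/(π×37.36) = 2.154×10^6 mm³.
d = (2.154×10^6)^(1/3) = 129.1 mm.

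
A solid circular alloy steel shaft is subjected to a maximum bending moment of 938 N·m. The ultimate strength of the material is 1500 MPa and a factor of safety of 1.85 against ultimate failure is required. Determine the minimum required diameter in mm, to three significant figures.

σ_allow = 1500/1.85 = 810.8 MPa.
For a solid circular section σ = 32M/(πd³), so d³ = 32M/(π σ_allow) = 32×938000/(π×810.8) = 11780 mm³.
d = 22.76 mm.

d = 22.8 mm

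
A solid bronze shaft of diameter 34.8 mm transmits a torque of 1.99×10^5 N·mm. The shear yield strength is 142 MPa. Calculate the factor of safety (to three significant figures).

τ = 16T/(πd³) = 16×199000/(π×34.8³) = 24.05 MPa.
n = τ_limit/τ = 142/24.05 = 5.905.

n = 5.90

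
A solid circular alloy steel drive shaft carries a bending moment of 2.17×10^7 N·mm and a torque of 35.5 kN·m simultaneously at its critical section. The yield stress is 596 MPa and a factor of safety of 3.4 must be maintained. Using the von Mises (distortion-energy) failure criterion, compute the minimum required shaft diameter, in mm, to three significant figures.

d = 130 mm

σ_allow = σ_y/n = 596/3.4 = 175.3 MPa.
For a solid shaft σ_b = 32M/(πd³) and τ = 16T/(πd³), so the von Mises stress is σ' = (16/πd³)·√(4M²+3T²).
√(4M²+3T²) = √(4×(2.170×10^7)² + 3×(3.550×10^7)²) = 7.526×10^7 N·mm.
d³ = 16×7.526×10^7/(π×175.3) = 2.187×10^6 mm³.
d = 129.8 mm.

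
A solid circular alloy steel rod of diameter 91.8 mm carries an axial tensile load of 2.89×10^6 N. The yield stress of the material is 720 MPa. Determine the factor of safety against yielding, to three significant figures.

n = 1.65

A = πd²/4 = 6619 mm².
σ = F/A = 2890000/6619 = 436.6 MPa.
n = 720/436.6 = 1.649.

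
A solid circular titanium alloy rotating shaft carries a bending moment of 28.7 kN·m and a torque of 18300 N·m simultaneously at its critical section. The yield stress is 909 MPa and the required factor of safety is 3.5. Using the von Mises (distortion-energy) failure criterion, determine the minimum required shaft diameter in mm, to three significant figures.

d = 109 mm

σ_allow = σ_y/n = 909/3.5 = 259.7 MPa.
For a solid shaft σ_b = 32M/(πd³) and τ = 16T/(πd³), so the von Mises stress is σ' = (16/πd³)·√(4M²+3T²).
√(4M²+3T²) = √(4×(2.870×10^7)² + 3×(1.830×10^7)²) = 6.557×10^7 N·mm.
d³ = 16×6.557×10^7/(π×259.7) = 1.286×10^6 mm³.
d = 108.7 mm.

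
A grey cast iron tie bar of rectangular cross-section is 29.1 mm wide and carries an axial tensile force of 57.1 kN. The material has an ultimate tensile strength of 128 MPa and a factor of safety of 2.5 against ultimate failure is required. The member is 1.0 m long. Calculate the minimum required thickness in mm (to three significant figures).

t = 38.3 mm

σ_allow = 128/2.5 = 51.20 MPa.
Required area A = F/σ_allow = 57100/51.20 = 1115 mm².
t = A/w = 1115/29.1 = 38.32 mm.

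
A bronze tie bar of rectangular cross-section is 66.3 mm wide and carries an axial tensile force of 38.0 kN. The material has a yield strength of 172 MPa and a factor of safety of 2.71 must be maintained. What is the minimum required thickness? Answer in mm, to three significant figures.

t = 9.03 mm

σ_allow = 172/2.71 = 63.47 MPa.
Required area A = F/σ_allow = 38000/63.47 = 598.7 mm².
t = A/w = 598.7/66.3 = 9.030 mm.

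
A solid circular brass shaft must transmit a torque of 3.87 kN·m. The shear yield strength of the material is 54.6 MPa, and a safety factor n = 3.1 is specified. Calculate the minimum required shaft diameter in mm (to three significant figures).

Allowable shear stress τ_allow = 54.6/3.1 = 17.61 MPa.
For a solid shaft τ = 16T/(πd³), so d³ = 16T/(π τ_allow) = 16×3870000/(π×17.61) = 1.119×10^6 mm³.
d = (1.119×10^6)^(1/3) = 103.8 mm.

d = 104 mm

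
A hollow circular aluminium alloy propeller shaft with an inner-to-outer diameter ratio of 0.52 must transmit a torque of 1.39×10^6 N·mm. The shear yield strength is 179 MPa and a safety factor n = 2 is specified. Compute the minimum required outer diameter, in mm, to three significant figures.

τ_allow = 179/2 = 89.50 MPa.
For a hollow shaft τ = 16T/[πd_o³(1−k⁴)] with k = 0.52, so 1−k⁴ = 0.9269.
d_o³ = 16T/[π τ_allow (1−k⁴)] = 16×1390000/(π×89.50×0.9269) = 85340 mm³.
d_o = 44.03 mm.

d_o = 44.0 mm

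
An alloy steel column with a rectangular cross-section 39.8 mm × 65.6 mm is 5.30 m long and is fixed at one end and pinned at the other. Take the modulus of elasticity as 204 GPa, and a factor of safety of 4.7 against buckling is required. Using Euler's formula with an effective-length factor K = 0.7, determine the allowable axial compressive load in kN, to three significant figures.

Buckling occurs about the weak axis: I_min = h·b³/12 = 65.6×39.8³/12 = 344600 mm⁴ (b = 39.8 mm is the smaller dimension).
Effective length L_e = KL = 0.7×5.30 m = 3710 mm.
Euler critical load P_cr = π²EI/L_e² = π²×204000×344600/3710² = 50410 N.
P_allow = P_cr/n = 50410/4.7 = 10730 N.

P_allow = 10.7 kN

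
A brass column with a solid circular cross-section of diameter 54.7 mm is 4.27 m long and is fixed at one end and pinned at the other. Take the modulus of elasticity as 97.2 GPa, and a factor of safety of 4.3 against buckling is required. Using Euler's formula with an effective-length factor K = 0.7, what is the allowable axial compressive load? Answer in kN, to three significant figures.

P_allow = 11.0 kN

I = πd⁴/64 = π×54.7⁴/64 = 439500 mm⁴.
Effective length L_e = KL = 0.7×4.27 m = 2989 mm.
Euler critical load P_cr = π²EI/L_e² = π²×97200×439500/2989² = 47190 N.
P_allow = P_cr/n = 47190/4.3 = 10970 N.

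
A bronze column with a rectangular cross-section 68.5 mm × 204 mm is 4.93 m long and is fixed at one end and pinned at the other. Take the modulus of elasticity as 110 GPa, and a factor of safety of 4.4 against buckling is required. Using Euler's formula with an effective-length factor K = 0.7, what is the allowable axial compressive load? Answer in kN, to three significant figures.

P_allow = 113 kN

Buckling occurs about the weak axis: I_min = h·b³/12 = 204×68.5³/12 = 5.464×10^6 mm⁴ (b = 68.5 mm is the smaller dimension).
Effective length L_e = KL = 0.7×4.93 m = 3451 mm.
Euler critical load P_cr = π²EI/L_e² = π²×110000×5.464×10^6/3451² = 498100 N.
P_allow = P_cr/n = 498100/4.4 = 113200 N.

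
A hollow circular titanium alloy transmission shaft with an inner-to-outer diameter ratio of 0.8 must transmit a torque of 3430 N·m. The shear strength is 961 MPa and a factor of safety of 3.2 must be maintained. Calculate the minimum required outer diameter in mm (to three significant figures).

τ_allow = 961/3.2 = 300.3 MPa.
For a hollow shaft τ = 16T/[πd_o³(1−k⁴)] with k = 0.8, so 1−k⁴ = 0.5904.
d_o³ = 16T/[π τ_allow (1−k⁴)] = 16×3430000/(π×300.3×0.5904) = 98520 mm³.
d_o = 46.19 mm.

d_o = 46.2 mm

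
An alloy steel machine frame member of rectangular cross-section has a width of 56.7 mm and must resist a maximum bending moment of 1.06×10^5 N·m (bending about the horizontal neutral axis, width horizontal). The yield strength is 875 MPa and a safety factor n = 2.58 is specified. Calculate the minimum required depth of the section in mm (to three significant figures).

h = 182 mm

σ_allow = 875/2.58 = 339.1 MPa.
For a rectangular section σ = 6M/(bh²), so h² = 6M/(b σ_allow) = 6×1.0600×10^8/(56.7×339.1) = 33070 mm².
h = 181.9 mm.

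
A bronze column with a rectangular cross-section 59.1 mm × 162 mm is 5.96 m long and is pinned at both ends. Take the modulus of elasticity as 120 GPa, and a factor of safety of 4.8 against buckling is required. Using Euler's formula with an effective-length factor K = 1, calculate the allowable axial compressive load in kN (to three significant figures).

Buckling occurs about the weak axis: I_min = h·b³/12 = 162×59.1³/12 = 2.787×10^6 mm⁴ (b = 59.1 mm is the smaller dimension).
Effective length L_e = KL = 1×5.96 m = 5960 mm.
Euler critical load P_cr = π²EI/L_e² = π²×120000×2.787×10^6/5960² = 92910 N.
P_allow = P_cr/n = 92910/4.8 = 19360 N.

P_allow = 19.4 kN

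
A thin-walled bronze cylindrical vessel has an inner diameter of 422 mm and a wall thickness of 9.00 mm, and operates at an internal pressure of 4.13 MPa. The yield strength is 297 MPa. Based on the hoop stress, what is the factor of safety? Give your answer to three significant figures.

σ_h = pD/(2t) = 4.13×422/(2×9.00) = 96.83 MPa.
n = 297/96.83 = 3.067.

n = 3.07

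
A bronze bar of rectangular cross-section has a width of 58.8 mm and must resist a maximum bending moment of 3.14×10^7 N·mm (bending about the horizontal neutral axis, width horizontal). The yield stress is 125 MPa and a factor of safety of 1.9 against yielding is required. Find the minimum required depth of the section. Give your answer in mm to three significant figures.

σ_allow = 125/1.9 = 65.79 MPa.
For a rectangular section σ = 6M/(bh²), so h² = 6M/(b σ_allow) = 6×3.1400×10^7/(58.8×65.79) = 48700 mm².
h = 220.7 mm.

h = 221 mm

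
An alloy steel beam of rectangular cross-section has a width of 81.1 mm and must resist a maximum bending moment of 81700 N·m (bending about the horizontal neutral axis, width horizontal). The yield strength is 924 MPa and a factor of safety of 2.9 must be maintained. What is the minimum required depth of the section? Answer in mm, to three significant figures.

σ_allow = 924/2.9 = 318.6 MPa.
For a rectangular section σ = 6M/(bh²), so h² = 6M/(b σ_allow) = 6×8.1700×10^7/(81.1×318.6) = 18970 mm².
h = 137.7 mm.

h = 138 mm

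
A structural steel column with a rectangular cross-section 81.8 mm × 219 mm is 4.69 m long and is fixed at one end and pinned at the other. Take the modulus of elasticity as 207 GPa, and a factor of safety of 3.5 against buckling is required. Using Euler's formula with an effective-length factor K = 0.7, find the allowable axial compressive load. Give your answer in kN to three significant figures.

P_allow = 541 kN

Buckling occurs about the weak axis: I_min = h·b³/12 = 219×81.8³/12 = 9.989×10^6 mm⁴ (b = 81.8 mm is the smaller dimension).
Effective length L_e = KL = 0.7×4.69 m = 3283 mm.
Euler critical load P_cr = π²EI/L_e² = π²×207000×9.989×10^6/3283² = 1.893×10^6 N.
P_allow = P_cr/n = 1.893×10^6/3.5 = 541000 N.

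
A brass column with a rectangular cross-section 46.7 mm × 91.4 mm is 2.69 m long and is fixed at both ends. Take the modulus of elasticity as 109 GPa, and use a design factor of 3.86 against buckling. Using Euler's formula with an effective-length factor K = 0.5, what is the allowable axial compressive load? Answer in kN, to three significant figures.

P_allow = 120 kN

Buckling occurs about the weak axis: I_min = h·b³/12 = 91.4×46.7³/12 = 775700 mm⁴ (b = 46.7 mm is the smaller dimension).
Effective length L_e = KL = 0.5×2.69 m = 1345 mm.
Euler critical load P_cr = π²EI/L_e² = π²×109000×775700/1345² = 461300 N.
P_allow = P_cr/n = 461300/3.86 = 119500 N.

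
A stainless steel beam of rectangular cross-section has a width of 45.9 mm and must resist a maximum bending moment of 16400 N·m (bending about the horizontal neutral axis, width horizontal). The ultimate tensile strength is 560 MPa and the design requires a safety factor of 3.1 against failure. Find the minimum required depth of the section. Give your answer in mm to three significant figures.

σ_allow = 560/3.1 = 180.6 MPa.
For a rectangular section σ = 6M/(bh²), so h² = 6M/(b σ_allow) = 6×1.6400×10^7/(45.9×180.6) = 11870 mm².
h = 108.9 mm.

h = 109 mm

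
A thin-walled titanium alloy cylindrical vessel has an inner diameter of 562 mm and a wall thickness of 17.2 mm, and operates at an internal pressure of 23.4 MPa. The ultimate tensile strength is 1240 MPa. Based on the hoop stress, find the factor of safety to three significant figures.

σ_h = pD/(2t) = 23.4×562/(2×17.2) = 382.3 MPa.
n = 1240/382.3 = 3.244.

n = 3.24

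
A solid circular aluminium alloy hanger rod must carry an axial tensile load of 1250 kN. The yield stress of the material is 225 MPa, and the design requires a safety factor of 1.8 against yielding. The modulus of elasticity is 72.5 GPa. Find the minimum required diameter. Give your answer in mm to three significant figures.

d = 113 mm

Allowable stress σ_allow = 225/1.8 = 125.0 MPa.
Required area A = F/σ_allow = 1250000/125.0 = 10000 mm².
A = πd²/4 → d = √(4A/π) = 112.8 mm.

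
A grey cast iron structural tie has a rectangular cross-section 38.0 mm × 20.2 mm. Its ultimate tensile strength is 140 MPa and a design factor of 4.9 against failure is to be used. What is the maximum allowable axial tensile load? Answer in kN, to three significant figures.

σ_allow = 140/4.9 = 28.57 MPa.
A = 38.0×20.2 = 767.6 mm².
F_allow = σ_allow × A = 28.57×767.6 = 21930 N.

F_allow = 21.9 kN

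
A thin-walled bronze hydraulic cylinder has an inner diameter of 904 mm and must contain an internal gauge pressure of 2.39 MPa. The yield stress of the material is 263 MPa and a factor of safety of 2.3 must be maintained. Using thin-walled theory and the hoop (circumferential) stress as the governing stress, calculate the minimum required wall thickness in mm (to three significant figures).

t = 9.45 mm

σ_allow = 263/2.3 = 114.3 MPa.
Hoop stress σ_h = pD/(2t), so t = pD/(2σ_allow) = 2.39×904/(2×114.3) = 9.447 mm.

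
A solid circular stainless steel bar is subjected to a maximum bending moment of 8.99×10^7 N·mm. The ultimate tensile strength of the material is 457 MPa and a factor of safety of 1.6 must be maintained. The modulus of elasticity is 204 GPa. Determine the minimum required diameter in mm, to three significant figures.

σ_allow = 457/1.6 = 285.6 MPa.
For a solid circular section σ = 32M/(πd³), so d³ = 32M/(π σ_allow) = 32×8.9900×10^7/(π×285.6) = 3.206×10^6 mm³.
d = 147.5 mm.

d = 147 mm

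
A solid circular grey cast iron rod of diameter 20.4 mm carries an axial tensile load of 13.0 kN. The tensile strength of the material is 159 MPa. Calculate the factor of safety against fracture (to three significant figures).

n = 4.00

A = πd²/4 = 326.9 mm².
σ = F/A = 13000/326.9 = 39.77 MPa.
n = 159/39.77 = 3.998.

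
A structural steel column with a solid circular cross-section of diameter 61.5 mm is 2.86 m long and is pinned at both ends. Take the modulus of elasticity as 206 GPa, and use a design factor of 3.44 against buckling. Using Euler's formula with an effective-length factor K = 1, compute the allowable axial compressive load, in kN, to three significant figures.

P_allow = 50.7 kN

I = πd⁴/64 = π×61.5⁴/64 = 702200 mm⁴.
Effective length L_e = KL = 1×2.86 m = 2860 mm.
Euler critical load P_cr = π²EI/L_e² = π²×206000×702200/2860² = 174500 N.
P_allow = P_cr/n = 174500/3.44 = 50740 N.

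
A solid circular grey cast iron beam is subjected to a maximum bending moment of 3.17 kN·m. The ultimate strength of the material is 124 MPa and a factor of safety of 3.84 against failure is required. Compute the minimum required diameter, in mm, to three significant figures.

σ_allow = 124/3.84 = 32.29 MPa.
For a solid circular section σ = 32M/(πd³), so d³ = 32M/(π σ_allow) = 32×3170000/(π×32.29) = 999900 mm³.
d = 100.0 mm.

d = 100 mm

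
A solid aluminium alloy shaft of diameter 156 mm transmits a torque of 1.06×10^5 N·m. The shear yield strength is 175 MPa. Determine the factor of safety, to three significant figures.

n = 1.23

τ = 16T/(πd³) = 16×1.0600×10^8/(π×156³) = 142.2 MPa.
n = τ_limit/τ = 175/142.2 = 1.231.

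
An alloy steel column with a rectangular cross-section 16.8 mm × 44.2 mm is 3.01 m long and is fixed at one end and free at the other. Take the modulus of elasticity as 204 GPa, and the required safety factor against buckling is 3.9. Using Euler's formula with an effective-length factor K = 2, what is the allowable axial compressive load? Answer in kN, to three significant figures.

P_allow = 0.249 kN

Buckling occurs about the weak axis: I_min = h·b³/12 = 44.2×16.8³/12 = 17470 mm⁴ (b = 16.8 mm is the smaller dimension).
Effective length L_e = KL = 2×3.01 m = 6020 mm.
Euler critical load P_cr = π²EI/L_e² = π²×204000×17470/6020² = 970.3 N.
P_allow = P_cr/n = 970.3/3.9 = 248.8 N.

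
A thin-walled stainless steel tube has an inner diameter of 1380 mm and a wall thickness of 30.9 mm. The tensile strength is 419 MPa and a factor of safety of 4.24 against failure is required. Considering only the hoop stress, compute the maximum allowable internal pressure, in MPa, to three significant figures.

p_allow = 4.43 MPa

σ_allow = 419/4.24 = 98.82 MPa.
σ_h = pD/(2t) → p_allow = 2σ_allow t/D = 2×98.82×30.9/1380 = 4.425 MPa.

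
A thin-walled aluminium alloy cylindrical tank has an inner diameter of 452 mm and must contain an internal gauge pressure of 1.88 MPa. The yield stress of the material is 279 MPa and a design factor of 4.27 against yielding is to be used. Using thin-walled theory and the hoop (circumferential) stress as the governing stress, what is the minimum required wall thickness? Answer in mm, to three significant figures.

t = 6.50 mm

σ_allow = 279/4.27 = 65.34 MPa.
Hoop stress σ_h = pD/(2t), so t = pD/(2σ_allow) = 1.88×452/(2×65.34) = 6.503 mm.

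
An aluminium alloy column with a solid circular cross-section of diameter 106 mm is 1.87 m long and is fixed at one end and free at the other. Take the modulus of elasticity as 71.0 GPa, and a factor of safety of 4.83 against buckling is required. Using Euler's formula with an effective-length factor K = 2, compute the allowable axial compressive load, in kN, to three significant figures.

P_allow = 64.3 kN

I = πd⁴/64 = π×106⁴/64 = 6.197×10^6 mm⁴.
Effective length L_e = KL = 2×1.87 m = 3740 mm.
Euler critical load P_cr = π²EI/L_e² = π²×71000×6.197×10^6/3740² = 310500 N.
P_allow = P_cr/n = 310500/4.83 = 64280 N.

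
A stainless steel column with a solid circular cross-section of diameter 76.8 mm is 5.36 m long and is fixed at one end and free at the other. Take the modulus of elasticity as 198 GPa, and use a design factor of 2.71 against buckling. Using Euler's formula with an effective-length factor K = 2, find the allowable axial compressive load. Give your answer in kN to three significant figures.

I = πd⁴/64 = π×76.8⁴/64 = 1.708×10^6 mm⁴.
Effective length L_e = KL = 2×5.36 m = 10720 mm.
Euler critical load P_cr = π²EI/L_e² = π²×198000×1.708×10^6/10720² = 29040 N.
P_allow = P_cr/n = 29040/2.71 = 10720 N.

P_allow = 10.7 kN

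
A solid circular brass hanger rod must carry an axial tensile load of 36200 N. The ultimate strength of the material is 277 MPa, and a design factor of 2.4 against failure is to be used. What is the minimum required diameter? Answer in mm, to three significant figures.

Allowable stress σ_allow = 277/2.4 = 115.4 MPa.
Required area A = F/σ_allow = 36200/115.4 = 313.6 mm².
A = πd²/4 → d = √(4A/π) = 19.98 mm.

d = 20.0 mm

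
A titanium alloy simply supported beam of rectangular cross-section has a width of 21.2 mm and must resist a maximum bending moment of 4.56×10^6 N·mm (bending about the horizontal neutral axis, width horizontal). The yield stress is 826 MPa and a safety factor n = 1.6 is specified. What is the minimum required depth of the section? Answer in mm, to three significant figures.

h = 50.0 mm

σ_allow = 826/1.6 = 516.2 MPa.
For a rectangular section σ = 6M/(bh²), so h² = 6M/(b σ_allow) = 6×4560000/(21.2×516.2) = 2500 mm².
h = 50.00 mm.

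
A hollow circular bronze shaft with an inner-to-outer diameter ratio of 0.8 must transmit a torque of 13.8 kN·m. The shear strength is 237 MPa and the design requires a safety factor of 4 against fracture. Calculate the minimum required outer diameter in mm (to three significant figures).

d_o = 126 mm

τ_allow = 237/4 = 59.25 MPa.
For a hollow shaft τ = 16T/[πd_o³(1−k⁴)] with k = 0.8, so 1−k⁴ = 0.5904.
d_o³ = 16T/[π τ_allow (1−k⁴)] = 16×1.3800×10^7/(π×59.25×0.5904) = 2.009×10^6 mm³.
d_o = 126.2 mm.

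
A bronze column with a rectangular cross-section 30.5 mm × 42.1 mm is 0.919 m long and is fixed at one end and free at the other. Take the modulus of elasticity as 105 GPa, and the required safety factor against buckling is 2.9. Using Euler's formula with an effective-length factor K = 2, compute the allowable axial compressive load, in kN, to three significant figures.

Buckling occurs about the weak axis: I_min = h·b³/12 = 42.1×30.5³/12 = 99540 mm⁴ (b = 30.5 mm is the smaller dimension).
Effective length L_e = KL = 2×0.919 m = 1838 mm.
Euler critical load P_cr = π²EI/L_e² = π²×105000×99540/1838² = 30540 N.
P_allow = P_cr/n = 30540/2.9 = 10530 N.

P_allow = 10.5 kN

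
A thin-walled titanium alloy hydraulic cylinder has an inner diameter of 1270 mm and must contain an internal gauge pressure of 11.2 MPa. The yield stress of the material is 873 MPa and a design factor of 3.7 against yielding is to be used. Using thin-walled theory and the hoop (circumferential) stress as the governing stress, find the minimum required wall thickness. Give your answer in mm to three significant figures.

σ_allow = 873/3.7 = 235.9 MPa.
Hoop stress σ_h = pD/(2t), so t = pD/(2σ_allow) = 11.2×1270/(2×235.9) = 30.14 mm.

t = 30.1 mm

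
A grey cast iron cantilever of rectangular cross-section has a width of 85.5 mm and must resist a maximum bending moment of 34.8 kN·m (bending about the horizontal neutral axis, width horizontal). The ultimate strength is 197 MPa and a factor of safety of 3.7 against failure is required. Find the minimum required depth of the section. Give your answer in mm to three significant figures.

σ_allow = 197/3.7 = 53.24 MPa.
For a rectangular section σ = 6M/(bh²), so h² = 6M/(b σ_allow) = 6×3.4800×10^7/(85.5×53.24) = 45870 mm².
h = 214.2 mm.

h = 214 mm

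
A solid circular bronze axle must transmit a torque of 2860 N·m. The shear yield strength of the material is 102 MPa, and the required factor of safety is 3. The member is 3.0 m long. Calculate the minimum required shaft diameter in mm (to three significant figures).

Allowable shear stress τ_allow = 102/3 = 34.00 MPa.
For a solid shaft τ = 16T/(πd³), so d³ = 16T/(π τ_allow) = 16×2860000/(π×34.00) = 428400 mm³.
d = (428400)^(1/3) = 75.39 mm.

d = 75.4 mm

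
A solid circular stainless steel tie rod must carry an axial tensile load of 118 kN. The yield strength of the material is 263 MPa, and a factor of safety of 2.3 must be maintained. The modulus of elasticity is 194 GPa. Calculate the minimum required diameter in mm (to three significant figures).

Allowable stress σ_allow = 263/2.3 = 114.3 MPa.
Required area A = F/σ_allow = 118000/114.3 = 1032 mm².
A = πd²/4 → d = √(4A/π) = 36.25 mm.

d = 36.2 mm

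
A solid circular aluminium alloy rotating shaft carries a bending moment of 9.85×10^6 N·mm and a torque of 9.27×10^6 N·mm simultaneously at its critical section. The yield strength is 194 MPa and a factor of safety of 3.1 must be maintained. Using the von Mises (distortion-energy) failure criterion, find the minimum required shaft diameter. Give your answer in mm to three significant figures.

σ_allow = σ_y/n = 194/3.1 = 62.58 MPa.
For a solid shaft σ_b = 32M/(πd³) and τ = 16T/(πd³), so the von Mises stress is σ' = (16/πd³)·√(4M²+3T²).
√(4M²+3T²) = √(4×(9.850×10^6)² + 3×(9.270×10^6)²) = 2.541×10^7 N·mm.
d³ = 16×2.541×10^7/(π×62.58) = 2.068×10^6 mm³.
d = 127.4 mm.

d = 127 mm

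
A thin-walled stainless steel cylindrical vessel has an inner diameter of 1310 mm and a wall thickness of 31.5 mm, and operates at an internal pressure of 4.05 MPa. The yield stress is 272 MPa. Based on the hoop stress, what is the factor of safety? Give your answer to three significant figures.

σ_h = pD/(2t) = 4.05×1310/(2×31.5) = 84.21 MPa.
n = 272/84.21 = 3.230.

n = 3.23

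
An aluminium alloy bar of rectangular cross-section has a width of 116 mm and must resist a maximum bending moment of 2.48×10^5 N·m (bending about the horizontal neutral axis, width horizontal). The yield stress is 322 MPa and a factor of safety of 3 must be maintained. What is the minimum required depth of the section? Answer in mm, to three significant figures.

h = 346 mm

σ_allow = 322/3 = 107.3 MPa.
For a rectangular section σ = 6M/(bh²), so h² = 6M/(b σ_allow) = 6×2.4800×10^8/(116×107.3) = 119500 mm².
h = 345.7 mm.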